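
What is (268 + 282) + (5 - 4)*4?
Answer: 554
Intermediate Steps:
(268 + 282) + (5 - 4)*4 = 550 + 1*4 = 550 + 4 = 554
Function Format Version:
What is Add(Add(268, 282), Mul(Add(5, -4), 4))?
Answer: 554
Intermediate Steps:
Add(Add(268, 282), Mul(Add(5, -4), 4)) = Add(550, Mul(1, 4)) = Add(550, 4) = 554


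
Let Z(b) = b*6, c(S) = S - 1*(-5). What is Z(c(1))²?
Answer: 1296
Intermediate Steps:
c(S) = 5 + S (c(S) = S + 5 = 5 + S)
Z(b) = 6*b
Z(c(1))² = (6*(5 + 1))² = (6*6)² = 36² = 1296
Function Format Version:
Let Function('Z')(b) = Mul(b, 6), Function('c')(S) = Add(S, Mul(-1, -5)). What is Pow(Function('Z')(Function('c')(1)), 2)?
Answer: 1296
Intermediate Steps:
Function('c')(S) = Add(5, S) (Function('c')(S) = Add(S, 5) = Add(5, S))
Function('Z')(b) = Mul(6, b)
Pow(Function('Z')(Function('c')(1)), 2) = Pow(Mul(6, Add(5, 1)), 2) = Pow(Mul(6, 6), 2) = Pow(36, 2) = 1296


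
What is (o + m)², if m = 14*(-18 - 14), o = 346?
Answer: 10404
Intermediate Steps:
m = -448 (m = 14*(-32) = -448)
(o + m)² = (346 - 448)² = (-102)² = 10404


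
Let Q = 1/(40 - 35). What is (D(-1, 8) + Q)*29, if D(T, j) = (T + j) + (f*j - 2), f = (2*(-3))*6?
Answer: -41006/5 ≈ -8201.2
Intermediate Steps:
f = -36 (f = -6*6 = -36)
D(T, j) = -2 + T - 35*j (D(T, j) = (T + j) + (-36*j - 2) = (T + j) + (-2 - 36*j) = -2 + T - 35*j)
Q = 1/5 ≈ 0.20000
(D(-1, 8) + Q)*29 = ((-2 - 1 - 35*8) + 1/5)*29 = ((-2 - 1 - 280) + 1/5)*29 = (-283 + 1/5)*29 = -1414/5*29 = -41006/5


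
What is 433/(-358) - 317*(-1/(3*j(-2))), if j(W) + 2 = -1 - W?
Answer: -114785/1074 ≈ -106.88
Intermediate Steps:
j(W) = -3 - W (j(W) = -2 + (-1 - W) = -3 - W)
433/(-358) - 317*(-1/(3*j(-2))) = 433/(-358) - 317*(-1/(3*(-3 - 1*(-2)))) = 433*(-1/358) - 317*(-1/(3*(-3 + 2))) = -433/358 - 317/((-1*(-3))) = -433/358 - 317/3 = -114785/1074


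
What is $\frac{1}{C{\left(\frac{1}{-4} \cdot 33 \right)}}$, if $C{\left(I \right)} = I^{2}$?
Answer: $\frac{16}{1089} \approx 0.014692$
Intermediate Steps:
$\frac{1}{C{\left(\frac{1}{-4} \cdot 33 \right)}} = \frac{1}{\left(\frac{1}{-4} \cdot 33\right)^{2}} = \frac{1}{\left(\left(- \frac{1}{4}\right) 33\right)^{2}} = \frac{1}{\left(- \frac{33}{4}\right)^{2}} = \frac{1}{\frac{1089}{16}} = \frac{16}{1089}$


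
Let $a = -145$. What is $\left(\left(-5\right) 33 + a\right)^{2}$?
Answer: $96100$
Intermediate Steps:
$\left(\left(-5\right) 33 + a\right)^{2} = \left(\left(-5\right) 33 - 145\right)^{2} = \left(-165 - 145\right)^{2} = \left(-310\right)^{2} = 96100$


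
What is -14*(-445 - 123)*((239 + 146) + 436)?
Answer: 6528592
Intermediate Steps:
-14*(-445 - 123)*((239 + 146) + 436) = -(-7952)*(385 + 436) = -(-7952)*821 = -14*(-466328) = 6528592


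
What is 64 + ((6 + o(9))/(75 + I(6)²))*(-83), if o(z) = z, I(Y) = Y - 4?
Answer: 3811/79 ≈ 48.240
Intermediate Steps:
I(Y) = -4 + Y
64 + ((6 + o(9))/(75 + I(6)²))*(-83) = 64 + ((6 + 9)/(75 + (-4 + 6)²))*(-83) = 64 + (15/(75 + 2²))*(-83) = 64 + (15/(75 + 4))*(-83) = 64 + (15/79)*(-83) = 64 - 1245/79 = 3811/79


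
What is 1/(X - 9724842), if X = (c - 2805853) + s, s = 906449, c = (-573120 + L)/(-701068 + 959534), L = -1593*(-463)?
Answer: -258466/3004472202197 ≈ -8.6027e-8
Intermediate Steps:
L = 737559
c = 164439/258466 (c = (-573120 + 737559)/(-701068 + 959534) = 164439/258466 ≈ 0.63621)
X = -490931189825/258466 (X = (164439/258466 - 2805853) + 906449 = -725217437059/258466 + 906449 = -490931189825/258466 ≈ -1.8994e+6)
1/(X - 9724842) = 1/(-490931189825/258466 - 9724842) = 1/(-3004472202197/258466) = -258466/3004472202197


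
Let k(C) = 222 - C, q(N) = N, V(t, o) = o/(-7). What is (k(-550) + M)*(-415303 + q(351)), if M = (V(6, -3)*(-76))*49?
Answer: 341920448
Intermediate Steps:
V(t, o) = -o/7 (V(t, o) = o*(-⅐) = -o/7)
M = -1596 (M = (-⅐*(-3)*(-76))*49 = ((3/7)*(-76))*49 = -228/7*49 = -1596)
(k(-550) + M)*(-415303 + q(351)) = ((222 - 1*(-550)) - 1596)*(-415303 + 351) = ((222 + 550) - 1596)*(-414952) = (772 - 1596)*(-414952) = -824*(-414952) = 341920448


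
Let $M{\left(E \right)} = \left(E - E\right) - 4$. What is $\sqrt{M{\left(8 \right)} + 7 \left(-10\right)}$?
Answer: $i \sqrt{74} \approx 8.6023 i$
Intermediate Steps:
$M{\left(E \right)} = -4$ ($M{\left(E \right)} = 0 - 4 = -4$)
$\sqrt{M{\left(8 \right)} + 7 \left(-10\right)} = \sqrt{-4 + 7 \left(-10\right)} = \sqrt{-4 - 70} = \sqrt{-74} = i \sqrt{74}$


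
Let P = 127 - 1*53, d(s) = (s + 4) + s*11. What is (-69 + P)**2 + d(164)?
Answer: 1997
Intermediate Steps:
d(s) = 4 + 12*s (d(s) = (4 + s) + 11*s = 4 + 12*s)
P = 74 (P = 127 - 53 = 74)
(-69 + P)**2 + d(164) = (-69 + 74)**2 + (4 + 12*164) = 5**2 + (4 + 1968) = 25 + 1972 = 1997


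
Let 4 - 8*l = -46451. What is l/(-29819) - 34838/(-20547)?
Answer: 7356163691/4901527944 ≈ 1.5008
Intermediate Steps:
l = 46455/8 (l = ½ - ⅛*(-46451) = ½ + 46451/8 = 46455/8 ≈ 5806.9)
l/(-29819) - 34838/(-20547) = (46455/8)/(-29819) - 34838/(-20547) = (46455/8)*(-1/29819) - 34838*(-1/20547) = -46455/238552 + 34838/20547 = 7356163691/4901527944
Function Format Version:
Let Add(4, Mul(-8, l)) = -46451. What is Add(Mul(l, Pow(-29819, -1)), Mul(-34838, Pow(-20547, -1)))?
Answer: Rational(7356163691, 4901527944) ≈ 1.5008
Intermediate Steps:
l = Rational(46455, 8) (l = Add(Rational(1, 2), Mul(Rational(-1, 8), -46451)) = Add(Rational(1, 2), Rational(46451, 8)) = Rational(46455, 8) ≈ 5806.9)
Add(Mul(l, Pow(-29819, -1)), Mul(-34838, Pow(-20547, -1))) = Add(Mul(Rational(46455, 8), Pow(-29819, -1)), Mul(-34838, Pow(-20547, -1))) = Add(Mul(Rational(46455, 8), Rational(-1, 29819)), Mul(-34838, Rational(-1, 20547))) = Add(Rational(-46455, 238552), Rational(34838, 20547)) = Rational(7356163691, 4901527944)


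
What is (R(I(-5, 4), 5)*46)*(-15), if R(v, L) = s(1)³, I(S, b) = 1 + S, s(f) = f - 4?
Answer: 18630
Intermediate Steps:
s(f) = -4 + f
R(v, L) = -27 (R(v, L) = (-4 + 1)³ = (-3)³ = -27)
(R(I(-5, 4), 5)*46)*(-15) = -27*46*(-15) = -1242*(-15) = 18630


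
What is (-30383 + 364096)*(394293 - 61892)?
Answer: 110926534913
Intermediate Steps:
(-30383 + 364096)*(394293 - 61892) = 333713*332401 = 110926534913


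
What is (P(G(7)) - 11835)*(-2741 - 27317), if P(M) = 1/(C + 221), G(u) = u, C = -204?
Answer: 6047489252/17 ≈ 3.5573e+8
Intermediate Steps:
P(M) = 1/17 (P(M) = 1/(-204 + 221) = 1/17)
(P(G(7)) - 11835)*(-2741 - 27317) = (1/17 - 11835)*(-2741 - 27317) = -201194/17*(-30058) = 6047489252/17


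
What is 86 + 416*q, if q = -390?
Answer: -162154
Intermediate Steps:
86 + 416*q = 86 + 416*(-390) = 86 - 162240 = -162154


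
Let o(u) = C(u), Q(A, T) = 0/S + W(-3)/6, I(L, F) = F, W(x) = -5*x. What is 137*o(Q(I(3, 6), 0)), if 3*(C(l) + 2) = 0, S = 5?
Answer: -274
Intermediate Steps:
C(l) = -2 (C(l) = -2 + (1/3)*0 = -2 + 0 = -2)
Q(A, T) = 5/2 (Q(A, T) = 0/5 - 5*(-3)/6 = 0*(1/5) + 15*(1/6) = 0 + 5/2 = 5/2)
o(u) = -2
137*o(Q(I(3, 6), 0)) = 137*(-2) = -274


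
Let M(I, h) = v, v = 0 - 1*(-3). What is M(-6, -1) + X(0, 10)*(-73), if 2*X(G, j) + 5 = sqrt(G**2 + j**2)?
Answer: -359/2 ≈ -179.50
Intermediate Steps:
X(G, j) = -5/2 + sqrt(G**2 + j**2)/2
v = 3 (v = 0 + 3 = 3)
M(I, h) = 3
M(-6, -1) + X(0, 10)*(-73) = 3 + (-5/2 + sqrt(0**2 + 10**2)/2)*(-73) = 3 + (-5/2 + sqrt(0 + 100)/2)*(-73) = 3 + (-5/2 + sqrt(100)/2)*(-73) = 3 + (-5/2 + (1/2)*10)*(-73) = 3 + (-5/2 + 5)*(-73) = 3 + (5/2)*(-73) = 3 - 365/2 = -359/2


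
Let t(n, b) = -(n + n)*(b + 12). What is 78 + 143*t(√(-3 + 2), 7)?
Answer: 78 - 5434*I ≈ 78.0 - 5434.0*I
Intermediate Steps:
t(n, b) = -2*n*(12 + b)
78 + 143*t(√(-3 + 2), 7) = 78 + 143*(-2*√(-3 + 2)*(12 + 7)) = 78 + 143*(-2*√(-1)*19) = 78 + 143*(-2*I*19) = 78 + 143*(-38*I) = 78 - 5434*I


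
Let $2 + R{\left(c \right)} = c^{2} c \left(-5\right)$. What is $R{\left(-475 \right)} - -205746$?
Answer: $536065119$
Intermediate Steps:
$R{\left(c \right)} = -2 - 5 c^{3}$ ($R{\left(c \right)} = -2 + c^{2} c \left(-5\right) = -2 + c^{3} \left(-5\right) = -2 - 5 c^{3}$)
$R{\left(-475 \right)} - -205746 = \left(-2 - 5 \left(-475\right)^{3}\right) - -205746 = \left(-2 - -535859375\right) + 205746 = \left(-2 + 535859375\right) + 205746 = 535859373 + 205746 = 536065119$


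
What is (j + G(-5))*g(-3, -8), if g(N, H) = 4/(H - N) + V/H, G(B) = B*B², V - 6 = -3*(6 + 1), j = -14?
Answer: -5977/40 ≈ -149.43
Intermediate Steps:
V = -15 (V = 6 - 3*(6 + 1) = 6 - 3*7 = 6 - 21 = -15)
G(B) = B³
g(N, H) = -15/H + 4/(H - N) (g(N, H) = 4/(H - N) - 15/H = -15/H + 4/(H - N))
(j + G(-5))*g(-3, -8) = (-14 + (-5)³)*((-11*(-8) + 15*(-3))/((-8)*(-8 - 1*(-3)))) = (-14 - 125)*(-(88 - 45)/(8*(-8 + 3))) = -(-139)*43/(8*(-5)) = -(-139)*(-1)*43/(8*5) = -139*43/40 = -5977/40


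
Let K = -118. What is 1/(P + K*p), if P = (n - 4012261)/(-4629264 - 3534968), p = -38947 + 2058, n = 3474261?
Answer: 1020529/4442262792408 ≈ 2.2973e-7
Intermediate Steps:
p = -36889
P = 67250/1020529 (P = (3474261 - 4012261)/(-4629264 - 3534968) = -538000/(-8164232) = -538000*(-1/8164232) = 67250/1020529 ≈ 0.065897)
1/(P + K*p) = 1/(67250/1020529 - 118*(-36889)) = 1/(67250/1020529 + 4352902) = 1/(4442262792408/1020529) = 1020529/4442262792408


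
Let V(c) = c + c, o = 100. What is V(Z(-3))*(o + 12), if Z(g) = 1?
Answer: 224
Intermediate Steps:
V(c) = 2*c
V(Z(-3))*(o + 12) = (2*1)*(100 + 12) = 2*112 = 224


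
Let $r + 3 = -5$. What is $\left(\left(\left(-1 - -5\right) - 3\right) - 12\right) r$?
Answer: $88$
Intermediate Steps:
$r = -8$ ($r = -3 - 5 = -8$)
$\left(\left(\left(-1 - -5\right) - 3\right) - 12\right) r = \left(\left(\left(-1 - -5\right) - 3\right) - 12\right) \left(-8\right) = \left(\left(\left(-1 + 5\right) - 3\right) - 12\right) \left(-8\right) = \left(\left(4 - 3\right) - 12\right) \left(-8\right) = \left(1 - 12\right) \left(-8\right) = \left(-11\right) \left(-8\right) = 88$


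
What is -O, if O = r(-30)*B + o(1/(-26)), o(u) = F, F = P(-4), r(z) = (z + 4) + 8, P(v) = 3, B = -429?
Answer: -7725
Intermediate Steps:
r(z) = 12 + z (r(z) = (4 + z) + 8 = 12 + z)
F = 3
o(u) = 3
O = 7725 (O = (12 - 30)*(-429) + 3 = -18*(-429) + 3 = 7722 + 3 = 7725)
-O = -1*7725 = -7725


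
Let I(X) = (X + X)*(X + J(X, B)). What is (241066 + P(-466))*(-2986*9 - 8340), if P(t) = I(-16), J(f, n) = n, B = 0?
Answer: -8506927692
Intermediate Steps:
I(X) = 2*X**2 (I(X) = (X + X)*(X + 0) = (2*X)*X = 2*X**2)
P(t) = 512 (P(t) = 2*(-16)**2 = 2*256 = 512)
(241066 + P(-466))*(-2986*9 - 8340) = (241066 + 512)*(-2986*9 - 8340) = 241578*(-26874 - 8340) = 241578*(-35214) = -8506927692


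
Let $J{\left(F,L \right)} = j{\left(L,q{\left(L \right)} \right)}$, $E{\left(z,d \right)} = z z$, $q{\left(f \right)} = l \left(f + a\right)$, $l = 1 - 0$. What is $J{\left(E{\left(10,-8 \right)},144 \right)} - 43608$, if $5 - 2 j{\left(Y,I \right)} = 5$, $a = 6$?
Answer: $-43608$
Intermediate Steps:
$l = 1$ ($l = 1 + 0 = 1$)
$q{\left(f \right)} = 6 + f$ ($q{\left(f \right)} = 1 \left(f + 6\right) = 1 \left(6 + f\right) = 6 + f$)
$E{\left(z,d \right)} = z^{2}$
$j{\left(Y,I \right)} = 0$ ($j{\left(Y,I \right)} = \frac{5}{2} - \frac{5}{2} = 0$)
$J{\left(F,L \right)} = 0$
$J{\left(E{\left(10,-8 \right)},144 \right)} - 43608 = 0 - 43608 = -43608$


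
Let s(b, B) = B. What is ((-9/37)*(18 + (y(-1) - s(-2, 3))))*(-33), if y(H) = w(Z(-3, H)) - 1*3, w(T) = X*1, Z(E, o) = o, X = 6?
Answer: 5346/37 ≈ 144.49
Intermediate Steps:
w(T) = 6 (w(T) = 6*1 = 6)
y(H) = 3 (y(H) = 6 - 1*3 = 6 - 3 = 3)
((-9/37)*(18 + (y(-1) - s(-2, 3))))*(-33) = ((-9/37)*(18 + (3 - 1*3)))*(-33) = ((-9*1/37)*(18 + (3 - 3)))*(-33) = -9*(18 + 0)/37*(-33) = -9/37*18*(-33) = -162/37*(-33) = 5346/37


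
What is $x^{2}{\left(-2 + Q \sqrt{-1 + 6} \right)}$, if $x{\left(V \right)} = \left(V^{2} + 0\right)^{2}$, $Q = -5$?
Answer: $480614881 + 192375120 \sqrt{5} \approx 9.1078 \cdot 10^{8}$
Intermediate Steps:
$x{\left(V \right)} = V^{4}$ ($x{\left(V \right)} = \left(V^{2}\right)^{2} = V^{4}$)
$x^{2}{\left(-2 + Q \sqrt{-1 + 6} \right)} = \left(\left(-2 - 5 \sqrt{-1 + 6}\right)^{4}\right)^{2} = \left(\left(-2 - 5 \sqrt{5}\right)^{4}\right)^{2} = \left(-2 - 5 \sqrt{5}\right)^{8}$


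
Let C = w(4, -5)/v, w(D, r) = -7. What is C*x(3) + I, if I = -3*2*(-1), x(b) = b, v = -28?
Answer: 27/4 ≈ 6.7500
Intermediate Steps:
C = ¼ (C = -7/(-28) = -7*(-1/28) = ¼ ≈ 0.25000)
I = 6 (I = -6*(-1) = 6)
C*x(3) + I = (¼)*3 + 6 = ¾ + 6 = 27/4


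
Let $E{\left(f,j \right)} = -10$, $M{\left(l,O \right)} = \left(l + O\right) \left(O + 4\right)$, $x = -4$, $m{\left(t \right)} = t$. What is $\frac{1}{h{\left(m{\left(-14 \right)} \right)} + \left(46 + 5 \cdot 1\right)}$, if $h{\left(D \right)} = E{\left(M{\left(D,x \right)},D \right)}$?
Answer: $\frac{1}{41} \approx 0.02439$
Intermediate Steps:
$M{\left(l,O \right)} = \left(4 + O\right) \left(O + l\right)$ ($M{\left(l,O \right)} = \left(O + l\right) \left(4 + O\right) = \left(4 + O\right) \left(O + l\right)$)
$h{\left(D \right)} = -10$
$\frac{1}{h{\left(m{\left(-14 \right)} \right)} + \left(46 + 5 \cdot 1\right)} = \frac{1}{-10 + \left(46 + 5 \cdot 1\right)} = \frac{1}{-10 + \left(46 + 5\right)} = \frac{1}{-10 + 51} = \frac{1}{41}$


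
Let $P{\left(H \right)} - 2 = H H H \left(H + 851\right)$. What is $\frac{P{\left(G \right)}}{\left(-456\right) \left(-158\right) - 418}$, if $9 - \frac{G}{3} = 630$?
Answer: $\frac{3271817579383}{35815} \approx 9.1353 \cdot 10^{7}$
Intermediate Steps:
$G = -1863$ ($G = 27 - 1890 = -1863$)
$P{\left(H \right)} = 2 + H^{3} \left(851 + H\right)$ ($P{\left(H \right)} = 2 + H H H \left(H + 851\right) = 2 + H^{2} H \left(851 + H\right) = 2 + H^{3} \left(851 + H\right)$)
$\frac{P{\left(G \right)}}{\left(-456\right) \left(-158\right) - 418} = \frac{2 + \left(-1863\right)^{4} + 851 \left(-1863\right)^{3}}{\left(-456\right) \left(-158\right) - 418} = \frac{2 + 12046237451361 + 851 \left(-6466042647\right)}{72048 - 418} = \frac{2 + 12046237451361 - 5502602292597}{71630} = 6543635158766 \cdot \frac{1}{71630} = \frac{3271817579383}{35815}$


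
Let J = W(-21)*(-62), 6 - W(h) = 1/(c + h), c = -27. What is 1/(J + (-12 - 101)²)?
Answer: 24/297497 ≈ 8.0673e-5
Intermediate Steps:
W(h) = 6 - 1/(-27 + h)
J = -8959/24 (J = ((-163 + 6*(-21))/(-27 - 21))*(-62) = ((-163 - 126)/(-48))*(-62) = -1/48*(-289)*(-62) = (289/48)*(-62) = -8959/24 ≈ -373.29)
1/(J + (-12 - 101)²) = 1/(-8959/24 + (-12 - 101)²) = 1/(-8959/24 + (-113)²) = 1/(-8959/24 + 12769) = 1/(297497/24) = 24/297497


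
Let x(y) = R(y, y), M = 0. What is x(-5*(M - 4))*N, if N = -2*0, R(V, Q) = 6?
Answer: 0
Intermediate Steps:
x(y) = 6
N = 0
x(-5*(M - 4))*N = 6*0 = 0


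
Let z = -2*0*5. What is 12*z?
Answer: 0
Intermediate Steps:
z = 0 (z = 0*5 = 0)
12*z = 12*0 = 0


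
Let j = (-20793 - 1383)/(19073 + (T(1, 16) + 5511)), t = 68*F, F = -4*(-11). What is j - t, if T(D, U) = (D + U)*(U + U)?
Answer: -1044516/349 ≈ -2992.9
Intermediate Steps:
F = 44
T(D, U) = 2*U*(D + U) (T(D, U) = (D + U)*(2*U) = 2*U*(D + U))
t = 2992 (t = 68*44 = 2992)
j = -308/349 (j = (-20793 - 1383)/(19073 + (2*16*(1 + 16) + 5511)) = -22176/(19073 + (2*16*17 + 5511)) = -22176/(19073 + (544 + 5511)) = -22176/(19073 + 6055) = -22176/25128 = -22176*1/25128 = -308/349 ≈ -0.88252)
j - t = -308/349 - 1*2992 = -308/349 - 2992 = -1044516/349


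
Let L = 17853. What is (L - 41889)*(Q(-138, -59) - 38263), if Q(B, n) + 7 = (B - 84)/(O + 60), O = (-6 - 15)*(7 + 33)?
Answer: 59790307134/65 ≈ 9.1985e+8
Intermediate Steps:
O = -840 (O = -21*40 = -840)
Q(B, n) = -448/65 - B/780 (Q(B, n) = -7 + (B - 84)/(-840 + 60) = -7 + (-84 + B)/(-780) = -7 + (-84 + B)*(-1/780) = -7 + (7/65 - B/780) = -448/65 - B/780)
(L - 41889)*(Q(-138, -59) - 38263) = (17853 - 41889)*((-448/65 - 1/780*(-138)) - 38263) = -24036*((-448/65 + 23/130) - 38263) = -24036*(-873/130 - 38263) = -24036*(-4975063/130) = 59790307134/65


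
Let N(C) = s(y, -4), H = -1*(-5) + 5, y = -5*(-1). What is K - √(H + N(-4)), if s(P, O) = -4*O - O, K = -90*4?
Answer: -360 - √30 ≈ -365.48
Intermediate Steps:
K = -360
y = 5
s(P, O) = -5*O
H = 10 (H = 5 + 5 = 10)
N(C) = 20 (N(C) = -5*(-4) = 20)
K - √(H + N(-4)) = -360 - √(10 + 20) = -360 - √30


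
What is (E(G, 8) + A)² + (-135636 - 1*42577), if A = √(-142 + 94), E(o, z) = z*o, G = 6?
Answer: -175957 + 384*I*√3 ≈ -1.7596e+5 + 665.11*I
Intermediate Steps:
E(o, z) = o*z
A = 4*I*√3 (A = √(-48) = 4*I*√3 ≈ 6.9282*I)
(E(G, 8) + A)² + (-135636 - 1*42577) = (6*8 + 4*I*√3)² + (-135636 - 1*42577) = (48 + 4*I*√3)² + (-135636 - 42577) = (48 + 4*I*√3)² - 178213 = -178213 + (48 + 4*I*√3)²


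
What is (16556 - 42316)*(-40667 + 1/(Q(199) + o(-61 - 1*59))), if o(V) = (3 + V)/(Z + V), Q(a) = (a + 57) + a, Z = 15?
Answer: 4180899217320/3991 ≈ 1.0476e+9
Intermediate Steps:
Q(a) = 57 + 2*a (Q(a) = (57 + a) + a = 57 + 2*a)
o(V) = (3 + V)/(15 + V)
(16556 - 42316)*(-40667 + 1/(Q(199) + o(-61 - 1*59))) = (16556 - 42316)*(-40667 + 1/((57 + 2*199) + (3 + (-61 - 1*59))/(15 + (-61 - 1*59)))) = -25760*(-40667 + 1/((57 + 398) + (3 + (-61 - 59))/(15 + (-61 - 59)))) = -25760*(-40667 + 1/(455 + (3 - 120)/(15 - 120))) = -25760*(-40667 + 1/(455 - 117/(-105))) = -25760*(-40667 + 1/(455 - 1/105*(-117))) = -25760*(-40667 + 1/(455 + 39/35)) = -25760*(-40667 + 1/(15964/35)) = -25760*(-40667 + 35/15964) = -25760*(-649207953/15964) = 4180899217320/3991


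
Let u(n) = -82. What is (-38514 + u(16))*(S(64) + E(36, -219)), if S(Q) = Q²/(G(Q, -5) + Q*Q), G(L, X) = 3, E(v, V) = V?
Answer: 34488806660/4099 ≈ 8.4140e+6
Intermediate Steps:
S(Q) = Q²/(3 + Q²) (S(Q) = Q²/(3 + Q*Q) = Q²/(3 + Q²))
(-38514 + u(16))*(S(64) + E(36, -219)) = (-38514 - 82)*(64²/(3 + 64²) - 219) = -38596*(4096/(3 + 4096) - 219) = -38596*(4096/4099 - 219) = -38596*(-893585/4099) = 34488806660/4099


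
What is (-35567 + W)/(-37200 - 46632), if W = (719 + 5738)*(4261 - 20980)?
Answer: 53995075/41916 ≈ 1288.2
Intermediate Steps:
W = -107954583 (W = 6457*(-16719) = -107954583)
(-35567 + W)/(-37200 - 46632) = (-35567 - 107954583)/(-37200 - 46632) = -107990150/(-83832) = -107990150*(-1/83832) = 53995075/41916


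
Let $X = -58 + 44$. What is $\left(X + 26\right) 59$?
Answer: $708$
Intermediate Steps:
$X = -14$
$\left(X + 26\right) 59 = \left(-14 + 26\right) 59 = 12 \cdot 59 = 708$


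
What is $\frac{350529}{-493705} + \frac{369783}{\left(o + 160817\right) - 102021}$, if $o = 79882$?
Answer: $\frac{44651018451}{22822007330} \approx 1.9565$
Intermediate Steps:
$\frac{350529}{-493705} + \frac{369783}{\left(o + 160817\right) - 102021} = \frac{350529}{-493705} + \frac{369783}{\left(79882 + 160817\right) - 102021} = 350529 \left(- \frac{1}{493705}\right) + \frac{369783}{240699 - 102021} = - \frac{350529}{493705} + \frac{369783}{138678} = - \frac{350529}{493705} + 369783 \cdot \frac{1}{138678} = - \frac{350529}{493705} + \frac{123261}{46226} = \frac{44651018451}{22822007330}$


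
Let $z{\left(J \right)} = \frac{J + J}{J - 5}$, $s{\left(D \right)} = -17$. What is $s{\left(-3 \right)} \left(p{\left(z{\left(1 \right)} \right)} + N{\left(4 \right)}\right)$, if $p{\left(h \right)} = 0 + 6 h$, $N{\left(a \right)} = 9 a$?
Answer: $-561$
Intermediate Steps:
$z{\left(J \right)} = \frac{2 J}{-5 + J}$
$p{\left(h \right)} = 6 h$
$s{\left(-3 \right)} \left(p{\left(z{\left(1 \right)} \right)} + N{\left(4 \right)}\right) = - 17 \left(6 \cdot 2 \cdot 1 \frac{1}{-5 + 1} + 9 \cdot 4\right) = - 17 \left(6 \cdot 2 \cdot 1 \frac{1}{-4} + 36\right) = - 17 \left(6 \cdot 2 \cdot 1 \left(- \frac{1}{4}\right) + 36\right) = - 17 \left(6 \left(- \frac{1}{2}\right) + 36\right) = - 17 \left(-3 + 36\right) = \left(-17\right) 33 = -561$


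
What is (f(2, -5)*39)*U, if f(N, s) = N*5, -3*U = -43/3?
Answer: 5590/3 ≈ 1863.3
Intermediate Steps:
U = 43/9 (U = -(-43)/(3*3) = -⅓*(-43/3) = 43/9 ≈ 4.7778)
f(N, s) = 5*N
(f(2, -5)*39)*U = ((5*2)*39)*(43/9) = (10*39)*(43/9) = 390*(43/9) = 5590/3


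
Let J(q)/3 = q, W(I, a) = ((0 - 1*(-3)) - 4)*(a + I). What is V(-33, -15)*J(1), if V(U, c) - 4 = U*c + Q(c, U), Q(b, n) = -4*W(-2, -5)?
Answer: 1413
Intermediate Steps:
W(I, a) = -I - a (W(I, a) = ((0 + 3) - 4)*(I + a) = (3 - 4)*(I + a) = -(I + a) = -I - a)
J(q) = 3*q
Q(b, n) = -28 (Q(b, n) = -4*(-1*(-2) - 1*(-5)) = -4*(2 + 5) = -4*7 = -28)
V(U, c) = -24 + U*c (V(U, c) = 4 + (U*c - 28) = 4 + (-28 + U*c) = -24 + U*c)
V(-33, -15)*J(1) = (-24 - 33*(-15))*(3*1) = (-24 + 495)*3 = 471*3 = 1413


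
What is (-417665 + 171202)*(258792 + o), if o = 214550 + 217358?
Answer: -170231994100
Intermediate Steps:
o = 431908
(-417665 + 171202)*(258792 + o) = (-417665 + 171202)*(258792 + 431908) = -246463*690700 = -170231994100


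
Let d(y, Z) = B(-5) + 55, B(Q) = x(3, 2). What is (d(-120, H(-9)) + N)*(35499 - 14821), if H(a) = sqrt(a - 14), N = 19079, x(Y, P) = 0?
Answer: 395652852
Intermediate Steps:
B(Q) = 0
H(a) = sqrt(-14 + a)
d(y, Z) = 55 (d(y, Z) = 0 + 55 = 55)
(d(-120, H(-9)) + N)*(35499 - 14821) = (55 + 19079)*(35499 - 14821) = 19134*20678 = 395652852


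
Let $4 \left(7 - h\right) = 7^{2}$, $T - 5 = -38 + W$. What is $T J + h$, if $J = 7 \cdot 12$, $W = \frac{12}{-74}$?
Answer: $- \frac{413049}{148} \approx -2790.9$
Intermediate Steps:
$W = - \frac{6}{37}$ ($W = 12 \left(- \frac{1}{74}\right) = - \frac{6}{37} \approx -0.16216$)
$T = - \frac{1227}{37}$ ($T = 5 - \frac{1412}{37} = - \frac{1227}{37} \approx -33.162$)
$h = - \frac{21}{4}$ ($h = 7 - \frac{7^{2}}{4} = 7 - \frac{49}{4} = - \frac{21}{4} \approx -5.25$)
$J = 84$
$T J + h = \left(- \frac{1227}{37}\right) 84 - \frac{21}{4} = - \frac{103068}{37} - \frac{21}{4} = - \frac{413049}{148}$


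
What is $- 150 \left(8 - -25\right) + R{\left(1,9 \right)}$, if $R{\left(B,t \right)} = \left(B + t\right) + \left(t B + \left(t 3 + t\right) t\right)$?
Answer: $-4607$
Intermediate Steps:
$R{\left(B,t \right)} = B + t + 4 t^{2} + B t$ ($R{\left(B,t \right)} = \left(B + t\right) + \left(B t + \left(3 t + t\right) t\right) = \left(B + t\right) + \left(B t + 4 t t\right) = \left(B + t\right) + \left(B t + 4 t^{2}\right) = \left(B + t\right) + \left(4 t^{2} + B t\right) = B + t + 4 t^{2} + B t$)
$- 150 \left(8 - -25\right) + R{\left(1,9 \right)} = - 150 \left(8 - -25\right) + \left(1 + 9 + 4 \cdot 9^{2} + 1 \cdot 9\right) = - 150 \left(8 + 25\right) + \left(1 + 9 + 4 \cdot 81 + 9\right) = \left(-150\right) 33 + \left(1 + 9 + 324 + 9\right) = -4950 + 343 = -4607$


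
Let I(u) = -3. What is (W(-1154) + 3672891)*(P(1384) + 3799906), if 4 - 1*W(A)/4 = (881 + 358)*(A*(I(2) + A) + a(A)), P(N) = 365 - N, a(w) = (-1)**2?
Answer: -25123841227796479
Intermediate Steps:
a(w) = 1
W(A) = -4940 - 4956*A*(-3 + A) (W(A) = 16 - 4*(881 + 358)*(A*(-3 + A) + 1) = 16 - 4956*(1 + A*(-3 + A)) = 16 - 4*(1239 + 1239*A*(-3 + A)) = 16 + (-4956 - 4956*A*(-3 + A)) = -4940 - 4956*A*(-3 + A))
(W(-1154) + 3672891)*(P(1384) + 3799906) = ((-4940 - 4956*(-1154)**2 + 14868*(-1154)) + 3672891)*((365 - 1*1384) + 3799906) = ((-4940 - 4956*1331716 - 17157672) + 3672891)*((365 - 1384) + 3799906) = ((-4940 - 6599984496 - 17157672) + 3672891)*(-1019 + 3799906) = (-6617147108 + 3672891)*3798887 = -6613474217*3798887 = -25123841227796479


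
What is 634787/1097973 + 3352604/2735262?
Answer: 300965412827/166846879107 ≈ 1.8038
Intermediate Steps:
634787/1097973 + 3352604/2735262 = 634787*(1/1097973) + 3352604*(1/2735262) = 634787/1097973 + 1676302/1367631 = 300965412827/166846879107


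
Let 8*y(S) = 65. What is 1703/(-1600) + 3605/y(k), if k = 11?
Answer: 9206661/20800 ≈ 442.63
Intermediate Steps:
y(S) = 65/8 (y(S) = (⅛)*65 = 65/8)
1703/(-1600) + 3605/y(k) = 1703/(-1600) + 3605/(65/8) = 1703*(-1/1600) + 3605*(8/65) = -1703/1600 + 5768/13 = 9206661/20800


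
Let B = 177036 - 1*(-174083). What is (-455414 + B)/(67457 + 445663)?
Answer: -6953/34208 ≈ -0.20326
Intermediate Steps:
B = 351119 (B = 177036 + 174083 = 351119)
(-455414 + B)/(67457 + 445663) = (-455414 + 351119)/(67457 + 445663) = -104295/513120 = -104295*1/513120 = -6953/34208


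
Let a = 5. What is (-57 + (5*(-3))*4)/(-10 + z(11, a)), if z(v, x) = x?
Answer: 117/5 ≈ 23.400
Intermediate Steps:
(-57 + (5*(-3))*4)/(-10 + z(11, a)) = (-57 + (5*(-3))*4)/(-10 + 5) = (-57 - 15*4)/(-5) = (-57 - 60)*(-⅕) = -117*(-⅕) = 117/5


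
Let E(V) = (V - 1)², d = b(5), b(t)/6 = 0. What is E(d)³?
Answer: 1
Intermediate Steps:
b(t) = 0 (b(t) = 6*0 = 0)
d = 0
E(V) = (-1 + V)²
E(d)³ = ((-1 + 0)²)³ = ((-1)²)³ = 1³ = 1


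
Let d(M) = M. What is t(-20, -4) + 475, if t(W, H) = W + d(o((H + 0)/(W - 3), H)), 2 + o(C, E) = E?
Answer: 449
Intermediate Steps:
o(C, E) = -2 + E
t(W, H) = -2 + H + W (t(W, H) = W + (-2 + H) = -2 + H + W)
t(-20, -4) + 475 = (-2 - 4 - 20) + 475 = -26 + 475 = 449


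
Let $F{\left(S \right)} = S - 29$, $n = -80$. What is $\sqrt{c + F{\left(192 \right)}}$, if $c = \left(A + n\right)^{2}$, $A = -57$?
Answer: $2 \sqrt{4733} \approx 137.59$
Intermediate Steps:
$c = 18769$ ($c = \left(-57 - 80\right)^{2} = \left(-137\right)^{2} = 18769$)
$F{\left(S \right)} = -29 + S$ ($F{\left(S \right)} = S - 29 = -29 + S$)
$\sqrt{c + F{\left(192 \right)}} = \sqrt{18769 + \left(-29 + 192\right)} = \sqrt{18769 + 163} = \sqrt{18932} = 2 \sqrt{4733}$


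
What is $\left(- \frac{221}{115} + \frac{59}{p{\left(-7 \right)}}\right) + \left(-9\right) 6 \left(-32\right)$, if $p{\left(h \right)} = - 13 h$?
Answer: $\frac{18070194}{10465} \approx 1726.7$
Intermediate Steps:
$\left(- \frac{221}{115} + \frac{59}{p{\left(-7 \right)}}\right) + \left(-9\right) 6 \left(-32\right) = \left(- \frac{221}{115} + \frac{59}{\left(-13\right) \left(-7\right)}\right) + \left(-9\right) 6 \left(-32\right) = \left(\left(-221\right) \frac{1}{115} + \frac{59}{91}\right) - -1728 = \left(- \frac{221}{115} + 59 \cdot \frac{1}{91}\right) + 1728 = \left(- \frac{221}{115} + \frac{59}{91}\right) + 1728 = - \frac{13326}{10465} + 1728 = \frac{18070194}{10465}$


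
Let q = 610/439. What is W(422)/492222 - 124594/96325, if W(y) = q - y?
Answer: -13470368886326/10407215870925 ≈ -1.2943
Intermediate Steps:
q = 610/439 (q = 610*(1/439) = 610/439 ≈ 1.3895)
W(y) = 610/439 - y
W(422)/492222 - 124594/96325 = (610/439 - 1*422)/492222 - 124594/96325 = (610/439 - 422)*(1/492222) - 124594*1/96325 = -184648/439*1/492222 - 124594/96325 = -92324/108042729 - 124594/96325 = -13470368886326/10407215870925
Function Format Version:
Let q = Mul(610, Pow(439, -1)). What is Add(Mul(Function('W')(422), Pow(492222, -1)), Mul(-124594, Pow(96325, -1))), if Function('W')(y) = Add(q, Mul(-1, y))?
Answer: Rational(-13470368886326, 10407215870925) ≈ -1.2943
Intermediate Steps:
q = Rational(610, 439) (q = Mul(610, Rational(1, 439)) = Rational(610, 439) ≈ 1.3895)
Function('W')(y) = Add(Rational(610, 439), Mul(-1, y))
Add(Mul(Function('W')(422), Pow(492222, -1)), Mul(-124594, Pow(96325, -1))) = Add(Mul(Add(Rational(610, 439), Mul(-1, 422)), Pow(492222, -1)), Mul(-124594, Pow(96325, -1))) = Add(Mul(Add(Rational(610, 439), -422), Rational(1, 492222)), Mul(-124594, Rational(1, 96325))) = Add(Mul(Rational(-184648, 439), Rational(1, 492222)), Rational(-124594, 96325)) = Add(Rational(-92324, 108042729), Rational(-124594, 96325)) = Rational(-13470368886326, 10407215870925)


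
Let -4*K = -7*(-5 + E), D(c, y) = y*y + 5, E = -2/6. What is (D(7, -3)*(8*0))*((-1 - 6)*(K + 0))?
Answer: 0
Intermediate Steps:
E = -⅓ (E = -2*⅙ = -⅓ ≈ -0.33333)
D(c, y) = 5 + y² (D(c, y) = y² + 5 = 5 + y²)
K = -28/3 (K = -(-7)*(-5 - ⅓)/4 = -(-7)*(-16)/(4*3) = -¼*112/3 = -28/3 ≈ -9.3333)
(D(7, -3)*(8*0))*((-1 - 6)*(K + 0)) = ((5 + (-3)²)*(8*0))*((-1 - 6)*(-28/3 + 0)) = ((5 + 9)*0)*(-7*(-28/3)) = (14*0)*(196/3) = 0*(196/3) = 0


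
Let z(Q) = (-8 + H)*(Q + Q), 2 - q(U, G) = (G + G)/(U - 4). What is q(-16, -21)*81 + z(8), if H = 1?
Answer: -1201/10 ≈ -120.10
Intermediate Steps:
q(U, G) = 2 - 2*G/(-4 + U) (q(U, G) = 2 - (G + G)/(U - 4) = 2 - 2*G/(-4 + U))
z(Q) = -14*Q (z(Q) = (-8 + 1)*(Q + Q) = -14*Q)
q(-16, -21)*81 + z(8) = (2*(-4 - 16 - 1*(-21))/(-4 - 16))*81 - 14*8 = (2*(-4 - 16 + 21)/(-20))*81 - 112 = (2*(-1/20)*1)*81 - 112 = -⅒*81 - 112 = -81/10 - 112 = -1201/10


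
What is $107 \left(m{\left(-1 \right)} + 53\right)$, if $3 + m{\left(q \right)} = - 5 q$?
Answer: $5885$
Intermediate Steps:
$m{\left(q \right)} = -3 - 5 q$
$107 \left(m{\left(-1 \right)} + 53\right) = 107 \left(\left(-3 - -5\right) + 53\right) = 107 \left(\left(-3 + 5\right) + 53\right) = 107 \left(2 + 53\right) = 107 \cdot 55 = 5885$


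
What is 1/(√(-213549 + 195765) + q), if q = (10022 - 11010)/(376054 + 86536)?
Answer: -231295/1925905573394 - 160492131075*I*√494/475698676628318 ≈ -1.201e-7 - 0.0074987*I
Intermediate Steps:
q = -494/231295 (q = -988/462590 = -988*1/462590 = -494/231295 ≈ -0.0021358)
1/(√(-213549 + 195765) + q) = 1/(√(-213549 + 195765) - 494/231295) = 1/(√(-17784) - 494/231295) = 1/(6*I*√494 - 494/231295) = 1/(-494/231295 + 6*I*√494)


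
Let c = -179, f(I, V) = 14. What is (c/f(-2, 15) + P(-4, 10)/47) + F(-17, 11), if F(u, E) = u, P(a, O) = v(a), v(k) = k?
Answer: -19655/658 ≈ -29.871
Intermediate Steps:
P(a, O) = a
(c/f(-2, 15) + P(-4, 10)/47) + F(-17, 11) = (-179/14 - 4/47) - 17 = -8469/658 - 17 = -19655/658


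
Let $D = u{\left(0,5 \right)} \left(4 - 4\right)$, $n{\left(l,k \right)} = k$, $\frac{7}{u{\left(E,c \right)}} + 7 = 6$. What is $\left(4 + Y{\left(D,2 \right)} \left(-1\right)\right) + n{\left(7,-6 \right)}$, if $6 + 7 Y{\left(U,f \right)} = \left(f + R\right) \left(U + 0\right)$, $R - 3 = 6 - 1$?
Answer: $- \frac{8}{7} \approx -1.1429$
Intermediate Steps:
$u{\left(E,c \right)} = -7$ ($u{\left(E,c \right)} = \frac{7}{-7 + 6} = \frac{7}{-1} = 7 \left(-1\right) = -7$)
$R = 8$ ($R = 3 + \left(6 - 1\right) = 3 + 5 = 8$)
$D = 0$ ($D = - 7 \left(4 - 4\right) = \left(-7\right) 0 = 0$)
$Y{\left(U,f \right)} = - \frac{6}{7} + \frac{U \left(8 + f\right)}{7}$ ($Y{\left(U,f \right)} = - \frac{6}{7} + \frac{\left(f + 8\right) \left(U + 0\right)}{7} = - \frac{6}{7} + \frac{\left(8 + f\right) U}{7} = - \frac{6}{7} + \frac{U \left(8 + f\right)}{7}$)
$\left(4 + Y{\left(D,2 \right)} \left(-1\right)\right) + n{\left(7,-6 \right)} = \left(4 + \left(- \frac{6}{7} + \frac{8}{7} \cdot 0 + \frac{1}{7} \cdot 0 \cdot 2\right) \left(-1\right)\right) - 6 = \left(4 + \left(- \frac{6}{7} + 0 + 0\right) \left(-1\right)\right) - 6 = \left(4 - - \frac{6}{7}\right) - 6 = \left(4 + \frac{6}{7}\right) - 6 = \frac{34}{7} - 6 = - \frac{8}{7}$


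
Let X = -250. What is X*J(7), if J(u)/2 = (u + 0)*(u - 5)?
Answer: -7000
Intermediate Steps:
J(u) = 2*u*(-5 + u) (J(u) = 2*((u + 0)*(u - 5)) = 2*(u*(-5 + u)) = 2*u*(-5 + u))
X*J(7) = -500*7*(-5 + 7) = -500*7*2 = -250*28 = -7000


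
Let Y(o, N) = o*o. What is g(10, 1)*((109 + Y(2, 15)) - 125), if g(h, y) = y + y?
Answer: -24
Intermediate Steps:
Y(o, N) = o**2
g(h, y) = 2*y
g(10, 1)*((109 + Y(2, 15)) - 125) = (2*1)*((109 + 2**2) - 125) = 2*((109 + 4) - 125) = 2*(113 - 125) = 2*(-12) = -24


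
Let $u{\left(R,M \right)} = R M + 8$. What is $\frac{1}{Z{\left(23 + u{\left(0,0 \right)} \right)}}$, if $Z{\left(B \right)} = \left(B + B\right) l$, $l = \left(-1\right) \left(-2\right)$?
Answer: $\frac{1}{124} \approx 0.0080645$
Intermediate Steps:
$u{\left(R,M \right)} = 8 + M R$ ($u{\left(R,M \right)} = M R + 8 = 8 + M R$)
$l = 2$
$Z{\left(B \right)} = 4 B$ ($Z{\left(B \right)} = \left(B + B\right) 2 = 2 B 2 = 4 B$)
$\frac{1}{Z{\left(23 + u{\left(0,0 \right)} \right)}} = \frac{1}{4 \left(23 + \left(8 + 0 \cdot 0\right)\right)} = \frac{1}{4 \left(23 + \left(8 + 0\right)\right)} = \frac{1}{4 \left(23 + 8\right)} = \frac{1}{4 \cdot 31} = \frac{1}{124}$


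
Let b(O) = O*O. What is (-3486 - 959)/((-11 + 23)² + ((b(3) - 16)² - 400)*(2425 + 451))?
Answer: 4445/1009332 ≈ 0.0044039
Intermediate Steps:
b(O) = O²
(-3486 - 959)/((-11 + 23)² + ((b(3) - 16)² - 400)*(2425 + 451)) = (-3486 - 959)/((-11 + 23)² + ((3² - 16)² - 400)*(2425 + 451)) = -4445/(12² + ((9 - 16)² - 400)*2876) = -4445/(144 + ((-7)² - 400)*2876) = -4445/(144 + (49 - 400)*2876) = -4445/(144 - 351*2876) = -4445/(144 - 1009476) = -4445/(-1009332) = -4445*(-1/1009332) = 4445/1009332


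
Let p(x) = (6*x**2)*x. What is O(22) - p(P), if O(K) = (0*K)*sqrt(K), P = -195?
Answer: 44489250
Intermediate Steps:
O(K) = 0 (O(K) = 0*sqrt(K) = 0)
p(x) = 6*x**3
O(22) - p(P) = 0 - 6*(-195)**3 = 0 - 6*(-7414875) = 0 - 1*(-44489250) = 0 + 44489250 = 44489250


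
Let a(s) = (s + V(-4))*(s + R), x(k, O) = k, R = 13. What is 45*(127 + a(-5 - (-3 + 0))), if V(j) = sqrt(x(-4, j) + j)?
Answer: 4725 + 990*I*sqrt(2) ≈ 4725.0 + 1400.1*I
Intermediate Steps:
V(j) = sqrt(-4 + j)
a(s) = (13 + s)*(s + 2*I*sqrt(2)) (a(s) = (s + sqrt(-4 - 4))*(s + 13) = (s + sqrt(-8))*(13 + s) = (s + 2*I*sqrt(2))*(13 + s) = (13 + s)*(s + 2*I*sqrt(2)))
45*(127 + a(-5 - (-3 + 0))) = 45*(127 + ((-5 - (-3 + 0))**2 + 13*(-5 - (-3 + 0)) + 26*I*sqrt(2) + 2*I*(-5 - (-3 + 0))*sqrt(2))) = 45*(127 + ((-5 - 1*(-3))**2 + 13*(-5 - 1*(-3)) + 26*I*sqrt(2) + 2*I*(-5 - 1*(-3))*sqrt(2))) = 45*(127 + ((-5 + 3)**2 + 13*(-5 + 3) + 26*I*sqrt(2) + 2*I*(-5 + 3)*sqrt(2))) = 45*(127 + ((-2)**2 + 13*(-2) + 26*I*sqrt(2) + 2*I*(-2)*sqrt(2))) = 45*(127 + (4 - 26 + 26*I*sqrt(2) - 4*I*sqrt(2))) = 45*(127 + (-22 + 22*I*sqrt(2))) = 45*(105 + 22*I*sqrt(2)) = 4725 + 990*I*sqrt(2)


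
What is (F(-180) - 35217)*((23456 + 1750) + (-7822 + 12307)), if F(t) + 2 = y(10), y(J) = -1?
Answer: -1045717020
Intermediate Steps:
F(t) = -3 (F(t) = -2 - 1 = -3)
(F(-180) - 35217)*((23456 + 1750) + (-7822 + 12307)) = (-3 - 35217)*((23456 + 1750) + (-7822 + 12307)) = -35220*(25206 + 4485) = -35220*29691 = -1045717020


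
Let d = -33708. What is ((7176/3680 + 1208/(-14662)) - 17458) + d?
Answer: -7501685091/146620 ≈ -51164.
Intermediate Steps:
((7176/3680 + 1208/(-14662)) - 17458) + d = ((7176/3680 + 1208/(-14662)) - 17458) - 33708 = ((7176*(1/3680) + 1208*(-1/14662)) - 17458) - 33708 = ((39/20 - 604/7331) - 17458) - 33708 = (273829/146620 - 17458) - 33708 = -2559418131/146620 - 33708 = -7501685091/146620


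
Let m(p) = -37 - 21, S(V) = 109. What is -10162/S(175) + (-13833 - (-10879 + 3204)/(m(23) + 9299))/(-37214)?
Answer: -1740361972743/18742254283 ≈ -92.858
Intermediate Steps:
m(p) = -58
-10162/S(175) + (-13833 - (-10879 + 3204)/(m(23) + 9299))/(-37214) = -10162/109 + (-13833 - (-10879 + 3204)/(-58 + 9299))/(-37214) = -10162*1/109 + (-13833 - (-7675)/9241)*(-1/37214) = -10162/109 + (-13833 - (-7675)/9241)*(-1/37214) = -10162/109 + (-13833 - 1*(-7675/9241))*(-1/37214) = -10162/109 + (-13833 + 7675/9241)*(-1/37214) = -10162/109 - 127823078/9241*(-1/37214) = -10162/109 + 63911539/171947287 = -1740361972743/18742254283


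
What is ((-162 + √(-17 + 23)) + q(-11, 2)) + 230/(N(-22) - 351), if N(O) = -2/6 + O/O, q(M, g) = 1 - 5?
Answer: -175156/1051 + √6 ≈ -164.21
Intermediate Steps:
q(M, g) = -4
N(O) = ⅔ (N(O) = -2*⅙ + 1 = -⅓ + 1 = ⅔)
((-162 + √(-17 + 23)) + q(-11, 2)) + 230/(N(-22) - 351) = ((-162 + √(-17 + 23)) - 4) + 230/(⅔ - 351) = ((-162 + √6) - 4) + 230/(-1051/3) = (-166 + √6) + 230*(-3/1051) = (-166 + √6) - 690/1051 = -175156/1051 + √6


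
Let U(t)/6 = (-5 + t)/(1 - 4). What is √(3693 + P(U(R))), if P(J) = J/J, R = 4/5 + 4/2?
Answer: √3694 ≈ 60.778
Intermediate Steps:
R = 14/5 (R = 4*(⅕) + 4*(½) = ⅘ + 2 = 14/5 ≈ 2.8000)
U(t) = 10 - 2*t (U(t) = 6*((-5 + t)/(1 - 4)) = 6*((-5 + t)/(-3)) = 6*((-5 + t)*(-⅓)) = 6*(5/3 - t/3) = 10 - 2*t)
P(J) = 1
√(3693 + P(U(R))) = √(3693 + 1) = √3694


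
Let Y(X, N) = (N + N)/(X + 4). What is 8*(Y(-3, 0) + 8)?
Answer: 64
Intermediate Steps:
Y(X, N) = 2*N/(4 + X) (Y(X, N) = (2*N)/(4 + X) = 2*N/(4 + X))
8*(Y(-3, 0) + 8) = 8*(2*0/(4 - 3) + 8) = 8*(2*0/1 + 8) = 8*(2*0*1 + 8) = 8*(0 + 8) = 8*8 = 64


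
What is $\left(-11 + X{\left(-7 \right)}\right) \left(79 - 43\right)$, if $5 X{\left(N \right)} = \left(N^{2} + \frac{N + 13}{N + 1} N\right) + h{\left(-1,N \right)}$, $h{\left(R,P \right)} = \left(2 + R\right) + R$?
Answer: $\frac{36}{5} \approx 7.2$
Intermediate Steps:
$h{\left(R,P \right)} = 2 + 2 R$
$X{\left(N \right)} = \frac{N^{2}}{5} + \frac{N \left(13 + N\right)}{5 \left(1 + N\right)}$ ($X{\left(N \right)} = \frac{\left(N^{2} + \frac{N + 13}{N + 1} N\right) + \left(2 + 2 \left(-1\right)\right)}{5} = \frac{\left(N^{2} + \frac{13 + N}{1 + N} N\right) + \left(2 - 2\right)}{5} = \frac{\left(N^{2} + \frac{13 + N}{1 + N} N\right) + 0}{5} = \frac{\left(N^{2} + \frac{N \left(13 + N\right)}{1 + N}\right) + 0}{5} = \frac{N^{2} + \frac{N \left(13 + N\right)}{1 + N}}{5} = \frac{N^{2}}{5} + \frac{N \left(13 + N\right)}{5 \left(1 + N\right)}$)
$\left(-11 + X{\left(-7 \right)}\right) \left(79 - 43\right) = \left(-11 + \frac{1}{5} \left(-7\right) \frac{1}{1 - 7} \left(13 + \left(-7\right)^{2} + 2 \left(-7\right)\right)\right) \left(79 - 43\right) = \left(-11 + \frac{1}{5} \left(-7\right) \frac{1}{-6} \left(13 + 49 - 14\right)\right) 36 = \left(-11 + \frac{1}{5} \left(-7\right) \left(- \frac{1}{6}\right) 48\right) 36 = \left(-11 + \frac{56}{5}\right) 36 = \frac{1}{5} \cdot 36 = \frac{36}{5}$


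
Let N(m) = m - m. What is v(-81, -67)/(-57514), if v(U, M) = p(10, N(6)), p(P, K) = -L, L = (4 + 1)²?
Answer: 25/57514 ≈ 0.00043468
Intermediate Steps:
L = 25 (L = 5² = 25)
N(m) = 0
p(P, K) = -25 (p(P, K) = -1*25 = -25)
v(U, M) = -25
v(-81, -67)/(-57514) = -25/(-57514) = -25*(-1/57514) = 25/57514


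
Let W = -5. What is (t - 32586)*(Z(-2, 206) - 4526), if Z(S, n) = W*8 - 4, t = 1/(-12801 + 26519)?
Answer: 1021428696895/6859 ≈ 1.4892e+8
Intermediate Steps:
t = 1/13718 ≈ 7.2897e-5
Z(S, n) = -44 (Z(S, n) = -5*8 - 4 = -40 - 4 = -44)
(t - 32586)*(Z(-2, 206) - 4526) = (1/13718 - 32586)*(-44 - 4526) = -447014747/13718*(-4570) = 1021428696895/6859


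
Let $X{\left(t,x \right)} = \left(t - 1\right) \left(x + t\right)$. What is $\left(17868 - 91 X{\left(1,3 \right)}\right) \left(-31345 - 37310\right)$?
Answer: $-1226727540$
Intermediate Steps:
$X{\left(t,x \right)} = \left(-1 + t\right) \left(t + x\right)$
$\left(17868 - 91 X{\left(1,3 \right)}\right) \left(-31345 - 37310\right) = \left(17868 - 91 \left(1^{2} - 1 - 3 + 1 \cdot 3\right)\right) \left(-31345 - 37310\right) = \left(17868 - 91 \left(1 - 1 - 3 + 3\right)\right) \left(-68655\right) = \left(17868 - 0\right) \left(-68655\right) = \left(17868 + 0\right) \left(-68655\right) = 17868 \left(-68655\right) = -1226727540$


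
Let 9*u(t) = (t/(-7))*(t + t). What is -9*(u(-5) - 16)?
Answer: 1058/7 ≈ 151.14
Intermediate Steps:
u(t) = -2*t²/63 (u(t) = ((t/(-7))*(t + t))/9 = ((t*(-⅐))*(2*t))/9 = ((-t/7)*(2*t))/9 = (-2*t²/7)/9 = -2*t²/63)
-9*(u(-5) - 16) = -9*(-2/63*(-5)² - 16) = -9*(-2/63*25 - 16) = -9*(-50/63 - 16) = -9*(-1058/63) = 1058/7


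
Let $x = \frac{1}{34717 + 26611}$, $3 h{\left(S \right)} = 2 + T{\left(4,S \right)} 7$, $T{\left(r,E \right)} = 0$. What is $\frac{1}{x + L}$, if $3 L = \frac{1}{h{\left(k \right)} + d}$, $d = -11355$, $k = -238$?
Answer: $- \frac{2089015664}{27265} \approx -76619.0$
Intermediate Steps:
$h{\left(S \right)} = \frac{2}{3}$ ($h{\left(S \right)} = \frac{2 + 0 \cdot 7}{3} = \frac{2 + 0}{3} = \frac{1}{3} \cdot 2 = \frac{2}{3}$)
$x = \frac{1}{61328} \approx 1.6306 \cdot 10^{-5}$
$L = - \frac{1}{34063}$ ($L = \frac{1}{3 \left(\frac{2}{3} - 11355\right)} = \frac{1}{3 \left(- \frac{34063}{3}\right)} = \frac{1}{3} \left(- \frac{3}{34063}\right) = - \frac{1}{34063} \approx -2.9357 \cdot 10^{-5}$)
$\frac{1}{x + L} = \frac{1}{\frac{1}{61328} - \frac{1}{34063}} = \frac{1}{- \frac{27265}{2089015664}} = - \frac{2089015664}{27265}$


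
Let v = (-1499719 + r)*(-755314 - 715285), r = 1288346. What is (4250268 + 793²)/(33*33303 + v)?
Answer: 4879117/310846021426 ≈ 1.5696e-5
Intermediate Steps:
v = 310844922427 (v = (-1499719 + 1288346)*(-755314 - 715285) = -211373*(-1470599) = 310844922427)
(4250268 + 793²)/(33*33303 + v) = (4250268 + 793²)/(33*33303 + 310844922427) = (4250268 + 628849)/(1098999 + 310844922427) = 4879117/310846021426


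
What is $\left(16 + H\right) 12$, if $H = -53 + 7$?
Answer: $-360$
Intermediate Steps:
$H = -46$
$\left(16 + H\right) 12 = \left(16 - 46\right) 12 = \left(-30\right) 12 = -360$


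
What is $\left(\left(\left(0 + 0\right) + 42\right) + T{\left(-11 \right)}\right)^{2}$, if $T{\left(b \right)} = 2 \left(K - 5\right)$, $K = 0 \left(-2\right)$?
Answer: $1024$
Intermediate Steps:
$K = 0$
$T{\left(b \right)} = -10$ ($T{\left(b \right)} = 2 \left(0 - 5\right) = 2 \left(-5\right) = -10$)
$\left(\left(\left(0 + 0\right) + 42\right) + T{\left(-11 \right)}\right)^{2} = \left(\left(\left(0 + 0\right) + 42\right) - 10\right)^{2} = \left(\left(0 + 42\right) - 10\right)^{2} = \left(42 - 10\right)^{2} = 32^{2} = 1024$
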